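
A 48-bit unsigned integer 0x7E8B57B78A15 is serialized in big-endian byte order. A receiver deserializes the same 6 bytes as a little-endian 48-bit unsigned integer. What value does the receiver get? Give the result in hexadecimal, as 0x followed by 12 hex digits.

Stored big-endian, the bytes at ascending addresses are 7E 8B 57 B7 8A 15.
Read back as little-endian, the first byte is least significant, giving 0x158AB7578B7E.

0x158AB7578B7E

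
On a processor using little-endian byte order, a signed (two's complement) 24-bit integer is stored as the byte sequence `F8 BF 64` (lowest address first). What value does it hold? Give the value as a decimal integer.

In little-endian order the low byte comes first in memory.
Reassemble most-significant byte first: 64 BF F8 → 0x64BFF8.
0x64BFF8 = 6602744.

6602744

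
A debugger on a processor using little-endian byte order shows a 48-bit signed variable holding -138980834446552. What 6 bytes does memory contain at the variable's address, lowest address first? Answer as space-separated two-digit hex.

Two's complement of -138980834446552 in 48 bits: 138980834446552 = 0x7E66FF448CD8; invert → 0x819900BB7327; add 1 → 0x819900BB7328.
Split into bytes (most-significant first): 81 99 00 BB 73 28.
Little-endian: lowest address holds the least-significant byte.
So at ascending addresses the bytes are 28 73 BB 00 99 81.

28 73 BB 00 99 81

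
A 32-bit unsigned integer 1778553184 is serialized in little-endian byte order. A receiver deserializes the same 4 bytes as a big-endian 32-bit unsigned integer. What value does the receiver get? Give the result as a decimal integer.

1620116074

1778553184 in 32-bit hexadecimal is 0x6A029160.
Stored little-endian, the bytes at ascending addresses are 60 91 02 6A.
Read back as big-endian, the last byte is least significant, giving 0x6091026A.
0x6091026A = 1620116074.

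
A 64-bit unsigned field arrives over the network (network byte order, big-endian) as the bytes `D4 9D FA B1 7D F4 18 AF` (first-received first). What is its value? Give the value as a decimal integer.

In big-endian order the high byte comes first in memory.
The bytes are already most-significant first: 0xD49DFAB17DF418AF.
0xD49DFAB17DF418AF = 15320677147613599919.

15320677147613599919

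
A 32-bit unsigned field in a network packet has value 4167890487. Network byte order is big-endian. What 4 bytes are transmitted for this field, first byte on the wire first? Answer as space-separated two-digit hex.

F8 6C F6 37

4167890487 in hexadecimal, padded to 32 bits, is 0xF86CF637.
Split into bytes (most-significant first): F8 6C F6 37.
In big-endian order the high byte comes first in memory.
So the memory order matches the most-significant-first order: F8 6C F6 37.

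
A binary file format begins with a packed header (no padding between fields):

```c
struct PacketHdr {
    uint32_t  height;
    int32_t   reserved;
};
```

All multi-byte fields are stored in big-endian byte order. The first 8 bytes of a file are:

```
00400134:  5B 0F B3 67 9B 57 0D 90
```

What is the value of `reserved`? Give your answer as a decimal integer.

`reserved` follows `height` (4 bytes), so it starts at byte offset 4 and occupies 4 bytes.
Bytes at offsets 4..7: 9B 57 0D 90.
Big-endian stores the most-significant byte at the lowest address.
The bytes are already most-significant first: 0x9B570D90.
Top bit is set, so as a signed 32-bit value this is 0x9B570D90 − 2^32 = -1688793712.

-1688793712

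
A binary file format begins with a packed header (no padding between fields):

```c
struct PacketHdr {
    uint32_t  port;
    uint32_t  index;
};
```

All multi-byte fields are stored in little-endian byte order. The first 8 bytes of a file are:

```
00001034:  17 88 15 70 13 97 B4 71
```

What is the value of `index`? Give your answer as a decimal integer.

1907660563

`index` follows `port` (4 bytes), so it starts at byte offset 4 and occupies 4 bytes.
Bytes at offsets 4..7: 13 97 B4 71.
Little-endian stores the least-significant byte at the lowest address.
Reassemble most-significant byte first: 71 B4 97 13 → 0x71B49713.
0x71B49713 = 1907660563.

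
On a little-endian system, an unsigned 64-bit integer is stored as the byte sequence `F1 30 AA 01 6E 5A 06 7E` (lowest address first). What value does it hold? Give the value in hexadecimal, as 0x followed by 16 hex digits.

0x7E065A6E01AA30F1

In little-endian order the low byte comes first in memory.
Reassemble most-significant byte first: 7E 06 5A 6E 01 AA 30 F1 → 0x7E065A6E01AA30F1.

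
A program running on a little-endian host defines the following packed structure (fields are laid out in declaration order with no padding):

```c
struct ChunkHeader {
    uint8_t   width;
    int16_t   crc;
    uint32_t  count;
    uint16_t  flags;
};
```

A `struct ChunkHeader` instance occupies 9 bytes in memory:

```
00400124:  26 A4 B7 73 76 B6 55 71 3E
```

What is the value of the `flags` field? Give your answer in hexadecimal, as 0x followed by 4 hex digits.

`flags` follows `width` (1 B), `crc` (2 B), `count` (4 B), so it starts at offset 1 + 2 + 4 = 7 and occupies 2 bytes.
Bytes at offsets 7..8: 71 3E.
In little-endian order the low byte comes first in memory.
Reassemble most-significant byte first: 3E 71 → 0x3E71.

0x3E71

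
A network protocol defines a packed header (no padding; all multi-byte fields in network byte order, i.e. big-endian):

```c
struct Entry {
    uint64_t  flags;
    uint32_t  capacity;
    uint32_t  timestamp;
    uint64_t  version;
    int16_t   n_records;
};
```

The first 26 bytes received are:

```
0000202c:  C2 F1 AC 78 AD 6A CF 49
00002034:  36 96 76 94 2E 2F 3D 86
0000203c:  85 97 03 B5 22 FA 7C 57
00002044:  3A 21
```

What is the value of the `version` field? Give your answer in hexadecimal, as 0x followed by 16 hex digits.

0x859703B522FA7C57

`version` follows `flags` (8 B), `capacity` (4 B), `timestamp` (4 B), so it starts at offset 8 + 4 + 4 = 16 and occupies 8 bytes.
Bytes at offsets 16..23: 85 97 03 B5 22 FA 7C 57.
Big-endian: lowest address holds the most-significant byte.
The bytes are already most-significant first: 0x859703B522FA7C57.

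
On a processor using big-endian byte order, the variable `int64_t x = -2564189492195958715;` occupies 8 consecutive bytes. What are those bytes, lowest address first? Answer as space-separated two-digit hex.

DC 6A 2B 3E 14 DE E0 45

Two's complement of -2564189492195958715 in 64 bits: 2564189492195958715 = 0x2395D4C1EB211FBB; invert → 0xDC6A2B3E14DEE044; add 1 → 0xDC6A2B3E14DEE045.
Split into bytes (most-significant first): DC 6A 2B 3E 14 DE E0 45.
Big-endian stores the most-significant byte at the lowest address.
So the memory order matches the most-significant-first order: DC 6A 2B 3E 14 DE E0 45.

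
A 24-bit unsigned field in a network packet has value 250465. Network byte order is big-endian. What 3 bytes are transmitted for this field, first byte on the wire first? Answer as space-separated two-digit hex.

250465 in hexadecimal, padded to 24 bits, is 0x03D261.
Split into bytes (most-significant first): 03 D2 61.
In big-endian order the high byte comes first in memory.
So the memory order matches the most-significant-first order: 03 D2 61.

03 D2 61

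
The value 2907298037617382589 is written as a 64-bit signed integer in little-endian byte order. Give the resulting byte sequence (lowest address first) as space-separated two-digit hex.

BD D4 5F 64 29 CC 58 28

2907298037617382589 in hexadecimal, padded to 64 bits, is 0x2858CC29645FD4BD.
Split into bytes (most-significant first): 28 58 CC 29 64 5F D4 BD.
Little-endian stores the least-significant byte at the lowest address.
So at ascending addresses the bytes are BD D4 5F 64 29 CC 58 28.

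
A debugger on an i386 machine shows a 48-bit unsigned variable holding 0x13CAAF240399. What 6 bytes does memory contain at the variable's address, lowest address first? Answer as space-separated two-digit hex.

99 03 24 AF CA 13

Split into bytes (most-significant first): 13 CA AF 24 03 99.
Little-endian: lowest address holds the least-significant byte.
So at ascending addresses the bytes are 99 03 24 AF CA 13.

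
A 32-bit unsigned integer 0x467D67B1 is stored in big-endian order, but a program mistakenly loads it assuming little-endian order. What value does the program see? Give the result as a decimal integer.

2976349510

Stored big-endian, the bytes at ascending addresses are 46 7D 67 B1.
Read back as little-endian, the first byte is least significant, giving 0xB1677D46.
0xB1677D46 = 2976349510.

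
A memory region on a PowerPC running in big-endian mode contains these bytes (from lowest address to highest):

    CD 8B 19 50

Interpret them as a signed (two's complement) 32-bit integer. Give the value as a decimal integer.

In big-endian order the high byte comes first in memory.
The bytes are already most-significant first: 0xCD8B1950.
Top bit is set, so as a signed 32-bit value this is 0xCD8B1950 − 2^32 = -846522032.

-846522032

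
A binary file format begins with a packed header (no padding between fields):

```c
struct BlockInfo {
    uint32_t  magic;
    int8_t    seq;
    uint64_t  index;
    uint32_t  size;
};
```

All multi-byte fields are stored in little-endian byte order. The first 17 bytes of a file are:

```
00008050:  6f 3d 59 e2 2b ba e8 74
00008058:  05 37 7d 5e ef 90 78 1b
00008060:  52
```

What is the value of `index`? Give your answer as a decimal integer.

17248361298143799482

`index` follows `magic` (4 B), `seq` (1 B), so it starts at offset 4 + 1 = 5 and occupies 8 bytes.
Bytes at offsets 5..12: BA E8 74 05 37 7D 5E EF.
Little-endian stores the least-significant byte at the lowest address.
Reassemble most-significant byte first: EF 5E 7D 37 05 74 E8 BA → 0xEF5E7D370574E8BA.
0xEF5E7D370574E8BA = 17248361298143799482.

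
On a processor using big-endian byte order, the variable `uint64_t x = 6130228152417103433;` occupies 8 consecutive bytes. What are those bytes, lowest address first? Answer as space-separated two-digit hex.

55 12 F2 06 78 EB AE 49

6130228152417103433 in hexadecimal, padded to 64 bits, is 0x5512F20678EBAE49.
Split into bytes (most-significant first): 55 12 F2 06 78 EB AE 49.
In big-endian order the high byte comes first in memory.
So the memory order matches the most-significant-first order: 55 12 F2 06 78 EB AE 49.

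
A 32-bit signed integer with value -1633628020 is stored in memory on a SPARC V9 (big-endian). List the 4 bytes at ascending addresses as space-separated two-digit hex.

9E A0 D0 8C

Two's complement of -1633628020 in 32 bits: 1633628020 = 0x615F2F74; invert → 0x9EA0D08B; add 1 → 0x9EA0D08C.
Split into bytes (most-significant first): 9E A0 D0 8C.
Big-endian stores the most-significant byte at the lowest address.
So the memory order matches the most-significant-first order: 9E A0 D0 8C.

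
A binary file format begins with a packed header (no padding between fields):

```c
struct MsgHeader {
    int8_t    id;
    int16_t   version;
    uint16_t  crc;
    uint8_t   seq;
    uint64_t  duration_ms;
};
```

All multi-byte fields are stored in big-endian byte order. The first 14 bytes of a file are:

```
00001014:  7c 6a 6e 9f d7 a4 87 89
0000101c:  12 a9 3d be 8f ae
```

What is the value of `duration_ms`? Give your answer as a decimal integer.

`duration_ms` follows `id` (1 B), `version` (2 B), `crc` (2 B), `seq` (1 B), so it starts at offset 1 + 2 + 2 + 1 = 6 and occupies 8 bytes.
Bytes at offsets 6..13: 87 89 12 A9 3D BE 8F AE.
Big-endian stores the most-significant byte at the lowest address.
The bytes are already most-significant first: 0x878912A93DBE8FAE.
0x878912A93DBE8FAE = 9766357785024303022.

9766357785024303022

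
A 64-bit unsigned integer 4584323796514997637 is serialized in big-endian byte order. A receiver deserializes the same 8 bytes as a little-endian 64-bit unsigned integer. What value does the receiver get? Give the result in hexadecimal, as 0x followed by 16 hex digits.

4584323796514997637 in 64-bit hexadecimal is 0x3F9ECA3442A58585.
Stored big-endian, the bytes at ascending addresses are 3F 9E CA 34 42 A5 85 85.
Read back as little-endian, the first byte is least significant, giving 0x8585A54234CA9E3F.

0x8585A54234CA9E3F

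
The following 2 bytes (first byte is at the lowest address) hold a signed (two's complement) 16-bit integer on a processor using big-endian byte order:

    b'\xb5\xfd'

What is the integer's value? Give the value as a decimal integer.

Big-endian stores the most-significant byte at the lowest address.
The bytes are already most-significant first: 0xB5FD.
Top bit is set, so as a signed 16-bit value this is 0xB5FD − 2^16 = -18947.

-18947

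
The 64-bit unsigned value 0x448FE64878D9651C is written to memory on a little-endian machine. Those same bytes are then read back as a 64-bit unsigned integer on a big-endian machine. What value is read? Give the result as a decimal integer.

Stored little-endian, the bytes at ascending addresses are 1C 65 D9 78 48 E6 8F 44.
Read back as big-endian, the last byte is least significant, giving 0x1C65D97848E68F44.
0x1C65D97848E68F44 = 2046280716352130884.

2046280716352130884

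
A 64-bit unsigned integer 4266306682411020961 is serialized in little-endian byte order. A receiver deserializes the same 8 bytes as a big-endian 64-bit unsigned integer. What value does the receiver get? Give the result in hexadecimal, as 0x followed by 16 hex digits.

0xA1F2FBE352F7343B

4266306682411020961 in 64-bit hexadecimal is 0x3B34F752E3FBF2A1.
Stored little-endian, the bytes at ascending addresses are A1 F2 FB E3 52 F7 34 3B.
Read back as big-endian, the last byte is least significant, giving 0xA1F2FBE352F7343B.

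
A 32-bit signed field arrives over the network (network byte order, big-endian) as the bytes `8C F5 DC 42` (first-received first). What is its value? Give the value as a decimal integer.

-1930044350

Big-endian: lowest address holds the most-significant byte.
The bytes are already most-significant first: 0x8CF5DC42.
Top bit is set, so as a signed 32-bit value this is 0x8CF5DC42 − 2^32 = -1930044350.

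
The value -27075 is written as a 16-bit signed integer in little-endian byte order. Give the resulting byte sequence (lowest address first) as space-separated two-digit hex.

Two's complement of -27075 in 16 bits: 27075 = 0x69C3; invert → 0x963C; add 1 → 0x963D.
Split into bytes (most-significant first): 96 3D.
In little-endian order the low byte comes first in memory.
So at ascending addresses the bytes are 3D 96.

3D 96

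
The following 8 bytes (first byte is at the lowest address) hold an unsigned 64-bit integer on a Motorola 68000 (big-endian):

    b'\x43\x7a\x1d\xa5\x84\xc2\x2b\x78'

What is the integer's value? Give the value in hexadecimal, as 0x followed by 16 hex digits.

0x437A1DA584C22B78

In big-endian order the high byte comes first in memory.
The bytes are already most-significant first: 0x437A1DA584C22B78.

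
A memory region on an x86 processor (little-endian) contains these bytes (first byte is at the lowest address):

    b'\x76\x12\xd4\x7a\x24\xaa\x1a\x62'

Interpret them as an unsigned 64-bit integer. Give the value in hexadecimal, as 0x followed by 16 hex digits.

Little-endian: lowest address holds the least-significant byte.
Reassemble most-significant byte first: 62 1A AA 24 7A D4 12 76 → 0x621AAA247AD41276.

0x621AAA247AD41276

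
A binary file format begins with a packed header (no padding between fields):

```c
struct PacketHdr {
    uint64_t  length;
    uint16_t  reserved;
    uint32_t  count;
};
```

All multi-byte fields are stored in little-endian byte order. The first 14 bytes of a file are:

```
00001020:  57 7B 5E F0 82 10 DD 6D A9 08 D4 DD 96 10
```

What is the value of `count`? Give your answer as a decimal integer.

`count` follows `length` (8 B), `reserved` (2 B), so it starts at offset 8 + 2 = 10 and occupies 4 bytes.
Bytes at offsets 10..13: D4 DD 96 10.
Little-endian: lowest address holds the least-significant byte.
Reassemble most-significant byte first: 10 96 DD D4 → 0x1096DDD4.
0x1096DDD4 = 278322644.

278322644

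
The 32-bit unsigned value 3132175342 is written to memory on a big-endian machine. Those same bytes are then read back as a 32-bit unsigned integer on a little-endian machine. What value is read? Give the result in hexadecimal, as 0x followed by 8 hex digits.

0xEE33B1BA

3132175342 in 32-bit hexadecimal is 0xBAB133EE.
Stored big-endian, the bytes at ascending addresses are BA B1 33 EE.
Read back as little-endian, the first byte is least significant, giving 0xEE33B1BA.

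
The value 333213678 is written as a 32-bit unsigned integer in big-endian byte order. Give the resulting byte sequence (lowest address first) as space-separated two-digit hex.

333213678 in hexadecimal, padded to 32 bits, is 0x13DC6FEE.
Split into bytes (most-significant first): 13 DC 6F EE.
In big-endian order the high byte comes first in memory.
So the memory order matches the most-significant-first order: 13 DC 6F EE.

13 DC 6F EE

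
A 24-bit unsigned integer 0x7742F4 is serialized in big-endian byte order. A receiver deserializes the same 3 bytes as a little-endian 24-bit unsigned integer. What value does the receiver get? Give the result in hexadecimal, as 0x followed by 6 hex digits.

Stored big-endian, the bytes at ascending addresses are 77 42 F4.
Read back as little-endian, the first byte is least significant, giving 0xF44277.

0xF44277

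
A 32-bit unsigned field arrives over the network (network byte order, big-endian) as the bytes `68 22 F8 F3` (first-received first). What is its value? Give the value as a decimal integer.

Big-endian: lowest address holds the most-significant byte.
The bytes are already most-significant first: 0x6822F8F3.
0x6822F8F3 = 1747122419.

1747122419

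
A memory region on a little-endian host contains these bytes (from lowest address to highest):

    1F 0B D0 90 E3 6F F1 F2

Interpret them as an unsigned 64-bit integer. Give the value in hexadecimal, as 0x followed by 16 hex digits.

0xF2F16FE390D00B1F

Little-endian: lowest address holds the least-significant byte.
Reassemble most-significant byte first: F2 F1 6F E3 90 D0 0B 1F → 0xF2F16FE390D00B1F.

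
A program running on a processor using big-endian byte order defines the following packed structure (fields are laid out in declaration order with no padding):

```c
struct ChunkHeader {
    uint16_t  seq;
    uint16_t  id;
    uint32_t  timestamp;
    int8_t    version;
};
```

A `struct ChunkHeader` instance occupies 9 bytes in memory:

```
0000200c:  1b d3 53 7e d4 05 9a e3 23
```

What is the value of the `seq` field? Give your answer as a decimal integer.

7123

`seq` is the first field, at byte offset 0, occupying 2 bytes.
Bytes at offsets 0..1: 1B D3.
Big-endian: lowest address holds the most-significant byte.
The bytes are already most-significant first: 0x1BD3.
0x1BD3 = 7123.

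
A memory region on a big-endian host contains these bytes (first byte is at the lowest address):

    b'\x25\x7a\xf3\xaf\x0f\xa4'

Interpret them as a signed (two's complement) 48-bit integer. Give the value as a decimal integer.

41210004574116

Big-endian stores the most-significant byte at the lowest address.
The bytes are already most-significant first: 0x257AF3AF0FA4.
0x257AF3AF0FA4 = 41210004574116.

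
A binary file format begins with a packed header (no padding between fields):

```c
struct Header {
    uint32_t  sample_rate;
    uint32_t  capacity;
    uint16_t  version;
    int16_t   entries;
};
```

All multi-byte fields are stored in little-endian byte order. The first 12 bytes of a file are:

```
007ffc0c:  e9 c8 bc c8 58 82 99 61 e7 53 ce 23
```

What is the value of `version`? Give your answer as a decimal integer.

`version` follows `sample_rate` (4 B), `capacity` (4 B), so it starts at offset 4 + 4 = 8 and occupies 2 bytes.
Bytes at offsets 8..9: E7 53.
Little-endian stores the least-significant byte at the lowest address.
Reassemble most-significant byte first: 53 E7 → 0x53E7.
0x53E7 = 21479.

21479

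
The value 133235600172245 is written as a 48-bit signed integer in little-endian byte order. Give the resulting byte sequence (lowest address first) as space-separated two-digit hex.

133235600172245 in hexadecimal, padded to 48 bits, is 0x792D549EA4D5.
Split into bytes (most-significant first): 79 2D 54 9E A4 D5.
Little-endian stores the least-significant byte at the lowest address.
So at ascending addresses the bytes are D5 A4 9E 54 2D 79.

D5 A4 9E 54 2D 79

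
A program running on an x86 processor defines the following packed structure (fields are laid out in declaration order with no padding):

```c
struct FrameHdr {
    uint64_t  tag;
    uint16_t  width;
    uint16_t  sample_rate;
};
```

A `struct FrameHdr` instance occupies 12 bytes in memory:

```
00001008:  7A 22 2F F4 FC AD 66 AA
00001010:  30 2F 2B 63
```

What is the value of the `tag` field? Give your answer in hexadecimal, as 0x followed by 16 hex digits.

0xAA66ADFCF42F227A

`tag` is the first field, at byte offset 0, occupying 8 bytes.
Bytes at offsets 0..7: 7A 22 2F F4 FC AD 66 AA.
Little-endian stores the least-significant byte at the lowest address.
Reassemble most-significant byte first: AA 66 AD FC F4 2F 22 7A → 0xAA66ADFCF42F227A.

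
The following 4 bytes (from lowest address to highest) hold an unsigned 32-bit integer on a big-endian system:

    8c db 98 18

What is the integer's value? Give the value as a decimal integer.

2363201560

Big-endian stores the most-significant byte at the lowest address.
The bytes are already most-significant first: 0x8CDB9818.
0x8CDB9818 = 2363201560.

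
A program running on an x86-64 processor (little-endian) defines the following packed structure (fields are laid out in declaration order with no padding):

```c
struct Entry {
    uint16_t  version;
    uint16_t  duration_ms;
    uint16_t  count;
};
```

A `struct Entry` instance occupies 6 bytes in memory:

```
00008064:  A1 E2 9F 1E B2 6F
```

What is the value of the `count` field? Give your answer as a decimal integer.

28594

`count` follows `version` (2 B), `duration_ms` (2 B), so it starts at offset 2 + 2 = 4 and occupies 2 bytes.
Bytes at offsets 4..5: B2 6F.
Little-endian stores the least-significant byte at the lowest address.
Reassemble most-significant byte first: 6F B2 → 0x6FB2.
0x6FB2 = 28594.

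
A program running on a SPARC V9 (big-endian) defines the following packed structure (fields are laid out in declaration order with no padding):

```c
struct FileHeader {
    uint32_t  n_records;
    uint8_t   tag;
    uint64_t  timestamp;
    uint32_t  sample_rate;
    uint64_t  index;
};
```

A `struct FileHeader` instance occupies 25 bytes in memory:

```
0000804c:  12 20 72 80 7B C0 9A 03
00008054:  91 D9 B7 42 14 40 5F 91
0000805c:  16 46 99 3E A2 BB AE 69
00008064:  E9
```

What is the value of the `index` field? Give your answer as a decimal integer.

`index` follows `n_records` (4 B), `tag` (1 B), `timestamp` (8 B), `sample_rate` (4 B), so it starts at offset 4 + 1 + 8 + 4 = 17 and occupies 8 bytes.
Bytes at offsets 17..24: 46 99 3E A2 BB AE 69 E9.
In big-endian order the high byte comes first in memory.
The bytes are already most-significant first: 0x46993EA2BBAE69E9.
0x46993EA2BBAE69E9 = 5087166122746079721.

5087166122746079721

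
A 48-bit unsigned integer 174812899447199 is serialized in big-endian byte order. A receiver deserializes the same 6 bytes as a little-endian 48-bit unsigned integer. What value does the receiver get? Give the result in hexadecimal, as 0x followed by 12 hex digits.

0x9F11C6CCFD9E

174812899447199 in 48-bit hexadecimal is 0x9EFDCCC6119F.
Stored big-endian, the bytes at ascending addresses are 9E FD CC C6 11 9F.
Read back as little-endian, the first byte is least significant, giving 0x9F11C6CCFD9E.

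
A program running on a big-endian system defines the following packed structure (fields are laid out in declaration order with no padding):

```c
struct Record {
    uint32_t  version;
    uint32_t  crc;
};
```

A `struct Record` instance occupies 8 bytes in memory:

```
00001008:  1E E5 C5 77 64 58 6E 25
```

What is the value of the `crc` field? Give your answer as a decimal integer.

`crc` follows `version` (4 bytes), so it starts at byte offset 4 and occupies 4 bytes.
Bytes at offsets 4..7: 64 58 6E 25.
Big-endian stores the most-significant byte at the lowest address.
The bytes are already most-significant first: 0x64586E25.
0x64586E25 = 1683516965.

1683516965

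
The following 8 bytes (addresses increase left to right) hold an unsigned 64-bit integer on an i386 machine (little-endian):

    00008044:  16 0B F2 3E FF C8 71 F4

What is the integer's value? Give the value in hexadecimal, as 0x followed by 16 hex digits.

Little-endian stores the least-significant byte at the lowest address.
Reassemble most-significant byte first: F4 71 C8 FF 3E F2 0B 16 → 0xF471C8FF3EF20B16.

0xF471C8FF3EF20B16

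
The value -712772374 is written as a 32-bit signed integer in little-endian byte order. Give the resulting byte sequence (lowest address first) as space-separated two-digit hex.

EA F4 83 D5

Two's complement of -712772374 in 32 bits: 712772374 = 0x2A7C0B16; invert → 0xD583F4E9; add 1 → 0xD583F4EA.
Split into bytes (most-significant first): D5 83 F4 EA.
Little-endian stores the least-significant byte at the lowest address.
So at ascending addresses the bytes are EA F4 83 D5.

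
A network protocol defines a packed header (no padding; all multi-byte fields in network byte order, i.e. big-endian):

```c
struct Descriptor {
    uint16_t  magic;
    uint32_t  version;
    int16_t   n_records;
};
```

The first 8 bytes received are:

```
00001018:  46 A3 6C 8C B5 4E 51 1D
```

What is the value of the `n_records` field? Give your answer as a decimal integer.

`n_records` follows `magic` (2 B), `version` (4 B), so it starts at offset 2 + 4 = 6 and occupies 2 bytes.
Bytes at offsets 6..7: 51 1D.
Big-endian: lowest address holds the most-significant byte.
The bytes are already most-significant first: 0x511D.
0x511D = 20765.

20765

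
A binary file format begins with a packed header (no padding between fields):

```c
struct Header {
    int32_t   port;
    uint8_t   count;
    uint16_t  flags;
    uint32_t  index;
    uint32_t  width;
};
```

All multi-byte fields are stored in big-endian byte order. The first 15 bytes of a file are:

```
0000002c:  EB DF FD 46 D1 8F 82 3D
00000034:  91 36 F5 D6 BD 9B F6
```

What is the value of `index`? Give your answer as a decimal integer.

`index` follows `port` (4 B), `count` (1 B), `flags` (2 B), so it starts at offset 4 + 1 + 2 = 7 and occupies 4 bytes.
Bytes at offsets 7..10: 3D 91 36 F5.
Big-endian: lowest address holds the most-significant byte.
The bytes are already most-significant first: 0x3D9136F5.
0x3D9136F5 = 1032926965.

1032926965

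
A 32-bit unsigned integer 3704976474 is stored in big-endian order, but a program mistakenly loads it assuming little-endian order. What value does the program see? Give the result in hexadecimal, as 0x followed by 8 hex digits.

3704976474 in 32-bit hexadecimal is 0xDCD5745A.
Stored big-endian, the bytes at ascending addresses are DC D5 74 5A.
Read back as little-endian, the first byte is least significant, giving 0x5A74D5DC.

0x5A74D5DC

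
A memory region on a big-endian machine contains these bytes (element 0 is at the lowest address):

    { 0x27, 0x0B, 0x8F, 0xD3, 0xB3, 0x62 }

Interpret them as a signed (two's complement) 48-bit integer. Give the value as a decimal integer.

42930611139426

Big-endian: lowest address holds the most-significant byte.
The bytes are already most-significant first: 0x270B8FD3B362.
0x270B8FD3B362 = 42930611139426.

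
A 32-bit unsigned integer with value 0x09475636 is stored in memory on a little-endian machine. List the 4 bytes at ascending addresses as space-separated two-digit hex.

Split into bytes (most-significant first): 09 47 56 36.
Little-endian: lowest address holds the least-significant byte.
So at ascending addresses the bytes are 36 56 47 09.

36 56 47 09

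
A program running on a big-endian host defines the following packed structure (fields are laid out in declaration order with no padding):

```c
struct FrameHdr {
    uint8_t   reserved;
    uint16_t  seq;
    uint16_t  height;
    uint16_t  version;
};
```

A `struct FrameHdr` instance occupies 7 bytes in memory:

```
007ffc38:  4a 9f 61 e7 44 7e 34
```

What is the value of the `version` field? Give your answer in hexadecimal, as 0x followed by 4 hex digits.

`version` follows `reserved` (1 B), `seq` (2 B), `height` (2 B), so it starts at offset 1 + 2 + 2 = 5 and occupies 2 bytes.
Bytes at offsets 5..6: 7E 34.
In big-endian order the high byte comes first in memory.
The bytes are already most-significant first: 0x7E34.

0x7E34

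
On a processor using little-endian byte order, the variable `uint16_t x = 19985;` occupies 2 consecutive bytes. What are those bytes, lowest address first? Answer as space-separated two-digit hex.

19985 in hexadecimal, padded to 16 bits, is 0x4E11.
Split into bytes (most-significant first): 4E 11.
Little-endian stores the least-significant byte at the lowest address.
So at ascending addresses the bytes are 11 4E.

11 4E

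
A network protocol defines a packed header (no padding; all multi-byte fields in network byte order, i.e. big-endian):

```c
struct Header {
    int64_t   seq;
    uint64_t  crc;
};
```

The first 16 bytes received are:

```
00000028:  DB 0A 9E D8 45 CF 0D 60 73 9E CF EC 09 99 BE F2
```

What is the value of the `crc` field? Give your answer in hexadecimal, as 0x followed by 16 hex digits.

0x739ECFEC0999BEF2

`crc` follows `seq` (8 bytes), so it starts at byte offset 8 and occupies 8 bytes.
Bytes at offsets 8..15: 73 9E CF EC 09 99 BE F2.
In big-endian order the high byte comes first in memory.
The bytes are already most-significant first: 0x739ECFEC0999BEF2.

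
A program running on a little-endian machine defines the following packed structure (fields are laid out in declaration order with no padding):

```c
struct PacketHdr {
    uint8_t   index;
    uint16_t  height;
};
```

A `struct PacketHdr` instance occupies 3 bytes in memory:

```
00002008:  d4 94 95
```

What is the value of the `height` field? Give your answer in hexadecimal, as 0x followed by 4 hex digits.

0x9594

`height` follows `index` (1 byte), so it starts at byte offset 1 and occupies 2 bytes.
Bytes at offsets 1..2: 94 95.
Little-endian stores the least-significant byte at the lowest address.
Reassemble most-significant byte first: 95 94 → 0x9594.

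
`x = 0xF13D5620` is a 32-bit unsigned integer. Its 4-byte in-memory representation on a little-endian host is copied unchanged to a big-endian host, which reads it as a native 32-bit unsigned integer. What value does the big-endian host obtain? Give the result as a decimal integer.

542522865

Stored little-endian, the bytes at ascending addresses are 20 56 3D F1.
Read back as big-endian, the last byte is least significant, giving 0x20563DF1.
0x20563DF1 = 542522865.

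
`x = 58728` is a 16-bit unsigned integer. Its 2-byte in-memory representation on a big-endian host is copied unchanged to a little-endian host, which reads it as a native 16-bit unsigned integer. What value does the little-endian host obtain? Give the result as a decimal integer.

26853

58728 in 16-bit hexadecimal is 0xE568.
Stored big-endian, the bytes at ascending addresses are E5 68.
Read back as little-endian, the first byte is least significant, giving 0x68E5.
0x68E5 = 26853.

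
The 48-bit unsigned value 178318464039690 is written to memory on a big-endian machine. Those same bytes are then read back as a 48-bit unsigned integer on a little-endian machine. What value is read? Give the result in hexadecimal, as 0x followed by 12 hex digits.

178318464039690 in 48-bit hexadecimal is 0xA22E00B4BB0A.
Stored big-endian, the bytes at ascending addresses are A2 2E 00 B4 BB 0A.
Read back as little-endian, the first byte is least significant, giving 0x0ABBB4002EA2.

0x0ABBB4002EA2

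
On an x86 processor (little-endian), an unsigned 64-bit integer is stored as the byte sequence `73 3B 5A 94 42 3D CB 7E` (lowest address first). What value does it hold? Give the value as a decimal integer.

Little-endian stores the least-significant byte at the lowest address.
Reassemble most-significant byte first: 7E CB 3D 42 94 5A 3B 73 → 0x7ECB3D42945A3B73.
0x7ECB3D42945A3B73 = 9136463625217260403.

9136463625217260403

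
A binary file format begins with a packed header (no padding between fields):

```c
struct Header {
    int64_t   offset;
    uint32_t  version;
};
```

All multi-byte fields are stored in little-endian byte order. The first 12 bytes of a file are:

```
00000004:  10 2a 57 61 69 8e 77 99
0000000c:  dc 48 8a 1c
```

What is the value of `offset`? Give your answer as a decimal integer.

`offset` is the first field, at byte offset 0, occupying 8 bytes.
Bytes at offsets 0..7: 10 2A 57 61 69 8E 77 99.
In little-endian order the low byte comes first in memory.
Reassemble most-significant byte first: 99 77 8E 69 61 57 2A 10 → 0x99778E6961572A10.
Top bit is set, so as a signed 64-bit value this is 0x99778E6961572A10 − 2^64 = -7388280080422196720.

-7388280080422196720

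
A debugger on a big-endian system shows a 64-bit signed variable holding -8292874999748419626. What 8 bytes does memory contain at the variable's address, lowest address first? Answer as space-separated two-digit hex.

Two's complement of -8292874999748419626 in 64 bits: 8292874999748419626 = 0x731635DFEEB8E02A; invert → 0x8CE9CA2011471FD5; add 1 → 0x8CE9CA2011471FD6.
Split into bytes (most-significant first): 8C E9 CA 20 11 47 1F D6.
In big-endian order the high byte comes first in memory.
So the memory order matches the most-significant-first order: 8C E9 CA 20 11 47 1F D6.

8C E9 CA 20 11 47 1F D6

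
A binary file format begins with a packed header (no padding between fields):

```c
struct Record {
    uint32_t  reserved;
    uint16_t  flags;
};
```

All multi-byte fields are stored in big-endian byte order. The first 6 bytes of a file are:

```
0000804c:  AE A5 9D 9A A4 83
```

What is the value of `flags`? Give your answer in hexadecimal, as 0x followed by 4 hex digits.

0xA483

`flags` follows `reserved` (4 bytes), so it starts at byte offset 4 and occupies 2 bytes.
Bytes at offsets 4..5: A4 83.
Big-endian stores the most-significant byte at the lowest address.
The bytes are already most-significant first: 0xA483.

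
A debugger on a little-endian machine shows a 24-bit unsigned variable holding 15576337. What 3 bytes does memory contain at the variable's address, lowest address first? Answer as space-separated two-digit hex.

11 AD ED

15576337 in hexadecimal, padded to 24 bits, is 0xEDAD11.
Split into bytes (most-significant first): ED AD 11.
Little-endian stores the least-significant byte at the lowest address.
So at ascending addresses the bytes are 11 AD ED.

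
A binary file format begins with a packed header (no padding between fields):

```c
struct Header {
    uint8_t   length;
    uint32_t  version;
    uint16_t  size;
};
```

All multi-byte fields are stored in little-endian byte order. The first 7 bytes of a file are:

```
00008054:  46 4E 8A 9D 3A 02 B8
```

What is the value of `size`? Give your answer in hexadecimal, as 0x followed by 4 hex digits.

0xB802

`size` follows `length` (1 B), `version` (4 B), so it starts at offset 1 + 4 = 5 and occupies 2 bytes.
Bytes at offsets 5..6: 02 B8.
In little-endian order the low byte comes first in memory.
Reassemble most-significant byte first: B8 02 → 0xB802.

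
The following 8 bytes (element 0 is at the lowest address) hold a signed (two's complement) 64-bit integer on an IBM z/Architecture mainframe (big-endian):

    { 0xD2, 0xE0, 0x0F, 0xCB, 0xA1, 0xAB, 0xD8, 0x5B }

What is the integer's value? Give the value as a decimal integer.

Big-endian stores the most-significant byte at the lowest address.
The bytes are already most-significant first: 0xD2E00FCBA1ABD85B.
Top bit is set, so as a signed 64-bit value this is 0xD2E00FCBA1ABD85B − 2^64 = -3251581563696326565.

-3251581563696326565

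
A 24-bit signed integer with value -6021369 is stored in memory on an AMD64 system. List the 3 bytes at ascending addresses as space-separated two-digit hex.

Two's complement of -6021369 in 24 bits: 6021369 = 0x5BE0F9; invert → 0xA41F06; add 1 → 0xA41F07.
Split into bytes (most-significant first): A4 1F 07.
In little-endian order the low byte comes first in memory.
So at ascending addresses the bytes are 07 1F A4.

07 1F A4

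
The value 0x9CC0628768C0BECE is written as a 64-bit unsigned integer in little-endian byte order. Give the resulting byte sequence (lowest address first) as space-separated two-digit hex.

CE BE C0 68 87 62 C0 9C

Split into bytes (most-significant first): 9C C0 62 87 68 C0 BE CE.
Little-endian stores the least-significant byte at the lowest address.
So at ascending addresses the bytes are CE BE C0 68 87 62 C0 9C.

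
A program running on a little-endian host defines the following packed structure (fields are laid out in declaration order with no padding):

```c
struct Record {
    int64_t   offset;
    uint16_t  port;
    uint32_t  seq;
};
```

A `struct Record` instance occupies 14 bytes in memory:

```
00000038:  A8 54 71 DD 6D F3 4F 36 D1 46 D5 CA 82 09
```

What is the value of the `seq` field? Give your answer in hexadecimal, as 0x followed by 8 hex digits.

0x0982CAD5

`seq` follows `offset` (8 B), `port` (2 B), so it starts at offset 8 + 2 = 10 and occupies 4 bytes.
Bytes at offsets 10..13: D5 CA 82 09.
Little-endian: lowest address holds the least-significant byte.
Reassemble most-significant byte first: 09 82 CA D5 → 0x0982CAD5.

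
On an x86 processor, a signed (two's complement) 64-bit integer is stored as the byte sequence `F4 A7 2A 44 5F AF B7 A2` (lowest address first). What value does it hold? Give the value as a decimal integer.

In little-endian order the low byte comes first in memory.
Reassemble most-significant byte first: A2 B7 AF 5F 44 2A A7 F4 → 0xA2B7AF5F442AA7F4.
Top bit is set, so as a signed 64-bit value this is 0xA2B7AF5F442AA7F4 − 2^64 = -6721711095126775820.

-6721711095126775820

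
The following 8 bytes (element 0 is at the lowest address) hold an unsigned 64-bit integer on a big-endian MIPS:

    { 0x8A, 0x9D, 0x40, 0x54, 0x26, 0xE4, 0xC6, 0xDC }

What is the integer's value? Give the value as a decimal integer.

9988210278751586012

Big-endian: lowest address holds the most-significant byte.
The bytes are already most-significant first: 0x8A9D405426E4C6DC.
0x8A9D405426E4C6DC = 9988210278751586012.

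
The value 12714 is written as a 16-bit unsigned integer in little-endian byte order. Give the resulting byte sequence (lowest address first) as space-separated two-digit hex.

AA 31

12714 in hexadecimal, padded to 16 bits, is 0x31AA.
Split into bytes (most-significant first): 31 AA.
Little-endian stores the least-significant byte at the lowest address.
So at ascending addresses the bytes are AA 31.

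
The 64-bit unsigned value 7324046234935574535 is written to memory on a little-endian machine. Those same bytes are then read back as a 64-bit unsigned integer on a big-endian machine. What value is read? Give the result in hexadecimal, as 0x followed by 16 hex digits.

0x0740DF073F3DA465

7324046234935574535 in 64-bit hexadecimal is 0x65A43D3F07DF4007.
Stored little-endian, the bytes at ascending addresses are 07 40 DF 07 3F 3D A4 65.
Read back as big-endian, the last byte is least significant, giving 0x0740DF073F3DA465.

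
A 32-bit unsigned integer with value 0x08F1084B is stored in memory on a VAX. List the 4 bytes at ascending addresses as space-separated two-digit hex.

4B 08 F1 08

Split into bytes (most-significant first): 08 F1 08 4B.
Little-endian stores the least-significant byte at the lowest address.
So at ascending addresses the bytes are 4B 08 F1 08.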